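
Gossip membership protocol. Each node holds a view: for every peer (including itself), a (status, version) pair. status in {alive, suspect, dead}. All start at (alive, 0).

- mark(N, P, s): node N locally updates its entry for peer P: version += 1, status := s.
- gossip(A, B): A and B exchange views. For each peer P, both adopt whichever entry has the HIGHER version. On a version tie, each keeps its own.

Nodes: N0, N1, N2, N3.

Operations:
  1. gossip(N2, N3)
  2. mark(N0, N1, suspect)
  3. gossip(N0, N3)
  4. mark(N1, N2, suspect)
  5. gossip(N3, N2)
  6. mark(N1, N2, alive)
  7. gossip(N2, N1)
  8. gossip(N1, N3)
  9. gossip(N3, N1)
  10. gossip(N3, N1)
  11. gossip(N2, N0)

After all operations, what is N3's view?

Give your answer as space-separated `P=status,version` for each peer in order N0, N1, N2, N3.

Op 1: gossip N2<->N3 -> N2.N0=(alive,v0) N2.N1=(alive,v0) N2.N2=(alive,v0) N2.N3=(alive,v0) | N3.N0=(alive,v0) N3.N1=(alive,v0) N3.N2=(alive,v0) N3.N3=(alive,v0)
Op 2: N0 marks N1=suspect -> (suspect,v1)
Op 3: gossip N0<->N3 -> N0.N0=(alive,v0) N0.N1=(suspect,v1) N0.N2=(alive,v0) N0.N3=(alive,v0) | N3.N0=(alive,v0) N3.N1=(suspect,v1) N3.N2=(alive,v0) N3.N3=(alive,v0)
Op 4: N1 marks N2=suspect -> (suspect,v1)
Op 5: gossip N3<->N2 -> N3.N0=(alive,v0) N3.N1=(suspect,v1) N3.N2=(alive,v0) N3.N3=(alive,v0) | N2.N0=(alive,v0) N2.N1=(suspect,v1) N2.N2=(alive,v0) N2.N3=(alive,v0)
Op 6: N1 marks N2=alive -> (alive,v2)
Op 7: gossip N2<->N1 -> N2.N0=(alive,v0) N2.N1=(suspect,v1) N2.N2=(alive,v2) N2.N3=(alive,v0) | N1.N0=(alive,v0) N1.N1=(suspect,v1) N1.N2=(alive,v2) N1.N3=(alive,v0)
Op 8: gossip N1<->N3 -> N1.N0=(alive,v0) N1.N1=(suspect,v1) N1.N2=(alive,v2) N1.N3=(alive,v0) | N3.N0=(alive,v0) N3.N1=(suspect,v1) N3.N2=(alive,v2) N3.N3=(alive,v0)
Op 9: gossip N3<->N1 -> N3.N0=(alive,v0) N3.N1=(suspect,v1) N3.N2=(alive,v2) N3.N3=(alive,v0) | N1.N0=(alive,v0) N1.N1=(suspect,v1) N1.N2=(alive,v2) N1.N3=(alive,v0)
Op 10: gossip N3<->N1 -> N3.N0=(alive,v0) N3.N1=(suspect,v1) N3.N2=(alive,v2) N3.N3=(alive,v0) | N1.N0=(alive,v0) N1.N1=(suspect,v1) N1.N2=(alive,v2) N1.N3=(alive,v0)
Op 11: gossip N2<->N0 -> N2.N0=(alive,v0) N2.N1=(suspect,v1) N2.N2=(alive,v2) N2.N3=(alive,v0) | N0.N0=(alive,v0) N0.N1=(suspect,v1) N0.N2=(alive,v2) N0.N3=(alive,v0)

Answer: N0=alive,0 N1=suspect,1 N2=alive,2 N3=alive,0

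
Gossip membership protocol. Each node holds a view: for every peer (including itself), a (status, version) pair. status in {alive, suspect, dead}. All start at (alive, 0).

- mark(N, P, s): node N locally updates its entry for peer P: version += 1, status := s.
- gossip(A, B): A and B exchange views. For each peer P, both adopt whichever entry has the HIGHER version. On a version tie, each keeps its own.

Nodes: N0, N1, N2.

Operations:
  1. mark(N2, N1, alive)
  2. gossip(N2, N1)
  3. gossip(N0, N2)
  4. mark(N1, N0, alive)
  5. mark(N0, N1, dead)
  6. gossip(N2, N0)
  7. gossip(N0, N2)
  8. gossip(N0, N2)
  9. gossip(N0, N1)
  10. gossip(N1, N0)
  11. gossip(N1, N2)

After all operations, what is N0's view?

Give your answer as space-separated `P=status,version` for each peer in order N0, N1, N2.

Op 1: N2 marks N1=alive -> (alive,v1)
Op 2: gossip N2<->N1 -> N2.N0=(alive,v0) N2.N1=(alive,v1) N2.N2=(alive,v0) | N1.N0=(alive,v0) N1.N1=(alive,v1) N1.N2=(alive,v0)
Op 3: gossip N0<->N2 -> N0.N0=(alive,v0) N0.N1=(alive,v1) N0.N2=(alive,v0) | N2.N0=(alive,v0) N2.N1=(alive,v1) N2.N2=(alive,v0)
Op 4: N1 marks N0=alive -> (alive,v1)
Op 5: N0 marks N1=dead -> (dead,v2)
Op 6: gossip N2<->N0 -> N2.N0=(alive,v0) N2.N1=(dead,v2) N2.N2=(alive,v0) | N0.N0=(alive,v0) N0.N1=(dead,v2) N0.N2=(alive,v0)
Op 7: gossip N0<->N2 -> N0.N0=(alive,v0) N0.N1=(dead,v2) N0.N2=(alive,v0) | N2.N0=(alive,v0) N2.N1=(dead,v2) N2.N2=(alive,v0)
Op 8: gossip N0<->N2 -> N0.N0=(alive,v0) N0.N1=(dead,v2) N0.N2=(alive,v0) | N2.N0=(alive,v0) N2.N1=(dead,v2) N2.N2=(alive,v0)
Op 9: gossip N0<->N1 -> N0.N0=(alive,v1) N0.N1=(dead,v2) N0.N2=(alive,v0) | N1.N0=(alive,v1) N1.N1=(dead,v2) N1.N2=(alive,v0)
Op 10: gossip N1<->N0 -> N1.N0=(alive,v1) N1.N1=(dead,v2) N1.N2=(alive,v0) | N0.N0=(alive,v1) N0.N1=(dead,v2) N0.N2=(alive,v0)
Op 11: gossip N1<->N2 -> N1.N0=(alive,v1) N1.N1=(dead,v2) N1.N2=(alive,v0) | N2.N0=(alive,v1) N2.N1=(dead,v2) N2.N2=(alive,v0)

Answer: N0=alive,1 N1=dead,2 N2=alive,0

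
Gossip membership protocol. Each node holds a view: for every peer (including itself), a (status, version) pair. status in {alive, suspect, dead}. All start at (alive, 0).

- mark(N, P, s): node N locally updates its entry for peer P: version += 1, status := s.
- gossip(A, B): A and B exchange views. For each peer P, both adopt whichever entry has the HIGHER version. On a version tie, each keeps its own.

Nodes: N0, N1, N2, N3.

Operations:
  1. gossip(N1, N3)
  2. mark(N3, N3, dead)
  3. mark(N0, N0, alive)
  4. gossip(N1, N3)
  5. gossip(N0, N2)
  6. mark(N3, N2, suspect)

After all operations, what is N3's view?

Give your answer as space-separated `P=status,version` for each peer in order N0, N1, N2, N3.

Op 1: gossip N1<->N3 -> N1.N0=(alive,v0) N1.N1=(alive,v0) N1.N2=(alive,v0) N1.N3=(alive,v0) | N3.N0=(alive,v0) N3.N1=(alive,v0) N3.N2=(alive,v0) N3.N3=(alive,v0)
Op 2: N3 marks N3=dead -> (dead,v1)
Op 3: N0 marks N0=alive -> (alive,v1)
Op 4: gossip N1<->N3 -> N1.N0=(alive,v0) N1.N1=(alive,v0) N1.N2=(alive,v0) N1.N3=(dead,v1) | N3.N0=(alive,v0) N3.N1=(alive,v0) N3.N2=(alive,v0) N3.N3=(dead,v1)
Op 5: gossip N0<->N2 -> N0.N0=(alive,v1) N0.N1=(alive,v0) N0.N2=(alive,v0) N0.N3=(alive,v0) | N2.N0=(alive,v1) N2.N1=(alive,v0) N2.N2=(alive,v0) N2.N3=(alive,v0)
Op 6: N3 marks N2=suspect -> (suspect,v1)

Answer: N0=alive,0 N1=alive,0 N2=suspect,1 N3=dead,1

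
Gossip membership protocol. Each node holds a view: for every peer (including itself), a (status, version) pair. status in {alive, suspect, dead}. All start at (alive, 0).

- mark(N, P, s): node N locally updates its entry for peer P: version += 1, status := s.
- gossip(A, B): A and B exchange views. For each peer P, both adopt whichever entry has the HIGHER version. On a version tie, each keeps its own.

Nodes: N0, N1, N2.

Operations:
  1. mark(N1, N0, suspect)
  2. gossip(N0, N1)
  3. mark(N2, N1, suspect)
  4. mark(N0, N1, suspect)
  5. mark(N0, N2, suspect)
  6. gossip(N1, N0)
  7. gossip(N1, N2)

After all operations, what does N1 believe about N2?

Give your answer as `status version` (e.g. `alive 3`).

Answer: suspect 1

Derivation:
Op 1: N1 marks N0=suspect -> (suspect,v1)
Op 2: gossip N0<->N1 -> N0.N0=(suspect,v1) N0.N1=(alive,v0) N0.N2=(alive,v0) | N1.N0=(suspect,v1) N1.N1=(alive,v0) N1.N2=(alive,v0)
Op 3: N2 marks N1=suspect -> (suspect,v1)
Op 4: N0 marks N1=suspect -> (suspect,v1)
Op 5: N0 marks N2=suspect -> (suspect,v1)
Op 6: gossip N1<->N0 -> N1.N0=(suspect,v1) N1.N1=(suspect,v1) N1.N2=(suspect,v1) | N0.N0=(suspect,v1) N0.N1=(suspect,v1) N0.N2=(suspect,v1)
Op 7: gossip N1<->N2 -> N1.N0=(suspect,v1) N1.N1=(suspect,v1) N1.N2=(suspect,v1) | N2.N0=(suspect,v1) N2.N1=(suspect,v1) N2.N2=(suspect,v1)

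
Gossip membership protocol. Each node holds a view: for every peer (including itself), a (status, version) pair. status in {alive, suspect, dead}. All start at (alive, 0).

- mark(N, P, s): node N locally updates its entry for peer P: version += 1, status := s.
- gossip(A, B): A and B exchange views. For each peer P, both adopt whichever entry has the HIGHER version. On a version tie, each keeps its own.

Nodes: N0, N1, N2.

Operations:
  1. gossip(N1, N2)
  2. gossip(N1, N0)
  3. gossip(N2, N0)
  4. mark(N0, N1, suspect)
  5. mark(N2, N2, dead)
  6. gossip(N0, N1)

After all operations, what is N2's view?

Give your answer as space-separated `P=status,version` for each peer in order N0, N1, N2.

Op 1: gossip N1<->N2 -> N1.N0=(alive,v0) N1.N1=(alive,v0) N1.N2=(alive,v0) | N2.N0=(alive,v0) N2.N1=(alive,v0) N2.N2=(alive,v0)
Op 2: gossip N1<->N0 -> N1.N0=(alive,v0) N1.N1=(alive,v0) N1.N2=(alive,v0) | N0.N0=(alive,v0) N0.N1=(alive,v0) N0.N2=(alive,v0)
Op 3: gossip N2<->N0 -> N2.N0=(alive,v0) N2.N1=(alive,v0) N2.N2=(alive,v0) | N0.N0=(alive,v0) N0.N1=(alive,v0) N0.N2=(alive,v0)
Op 4: N0 marks N1=suspect -> (suspect,v1)
Op 5: N2 marks N2=dead -> (dead,v1)
Op 6: gossip N0<->N1 -> N0.N0=(alive,v0) N0.N1=(suspect,v1) N0.N2=(alive,v0) | N1.N0=(alive,v0) N1.N1=(suspect,v1) N1.N2=(alive,v0)

Answer: N0=alive,0 N1=alive,0 N2=dead,1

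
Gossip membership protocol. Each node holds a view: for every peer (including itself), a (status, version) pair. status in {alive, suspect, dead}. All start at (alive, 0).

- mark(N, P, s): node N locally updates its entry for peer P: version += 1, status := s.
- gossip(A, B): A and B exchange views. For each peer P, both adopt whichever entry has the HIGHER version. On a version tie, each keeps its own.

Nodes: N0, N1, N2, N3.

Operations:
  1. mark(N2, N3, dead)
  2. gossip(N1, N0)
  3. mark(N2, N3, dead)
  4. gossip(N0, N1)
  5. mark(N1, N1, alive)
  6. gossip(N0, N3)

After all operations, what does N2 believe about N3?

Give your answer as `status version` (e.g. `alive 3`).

Op 1: N2 marks N3=dead -> (dead,v1)
Op 2: gossip N1<->N0 -> N1.N0=(alive,v0) N1.N1=(alive,v0) N1.N2=(alive,v0) N1.N3=(alive,v0) | N0.N0=(alive,v0) N0.N1=(alive,v0) N0.N2=(alive,v0) N0.N3=(alive,v0)
Op 3: N2 marks N3=dead -> (dead,v2)
Op 4: gossip N0<->N1 -> N0.N0=(alive,v0) N0.N1=(alive,v0) N0.N2=(alive,v0) N0.N3=(alive,v0) | N1.N0=(alive,v0) N1.N1=(alive,v0) N1.N2=(alive,v0) N1.N3=(alive,v0)
Op 5: N1 marks N1=alive -> (alive,v1)
Op 6: gossip N0<->N3 -> N0.N0=(alive,v0) N0.N1=(alive,v0) N0.N2=(alive,v0) N0.N3=(alive,v0) | N3.N0=(alive,v0) N3.N1=(alive,v0) N3.N2=(alive,v0) N3.N3=(alive,v0)

Answer: dead 2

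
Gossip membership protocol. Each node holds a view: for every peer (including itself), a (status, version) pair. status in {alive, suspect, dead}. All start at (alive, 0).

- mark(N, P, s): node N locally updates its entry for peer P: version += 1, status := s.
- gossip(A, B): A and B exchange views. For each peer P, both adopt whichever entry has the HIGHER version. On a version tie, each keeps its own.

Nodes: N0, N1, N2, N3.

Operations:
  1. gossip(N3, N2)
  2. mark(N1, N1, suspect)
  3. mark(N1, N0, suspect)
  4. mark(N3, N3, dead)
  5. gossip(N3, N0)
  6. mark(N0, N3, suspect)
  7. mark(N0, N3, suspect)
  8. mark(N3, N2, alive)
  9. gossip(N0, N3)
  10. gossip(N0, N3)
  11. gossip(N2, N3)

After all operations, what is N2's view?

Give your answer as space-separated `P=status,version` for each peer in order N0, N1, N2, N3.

Answer: N0=alive,0 N1=alive,0 N2=alive,1 N3=suspect,3

Derivation:
Op 1: gossip N3<->N2 -> N3.N0=(alive,v0) N3.N1=(alive,v0) N3.N2=(alive,v0) N3.N3=(alive,v0) | N2.N0=(alive,v0) N2.N1=(alive,v0) N2.N2=(alive,v0) N2.N3=(alive,v0)
Op 2: N1 marks N1=suspect -> (suspect,v1)
Op 3: N1 marks N0=suspect -> (suspect,v1)
Op 4: N3 marks N3=dead -> (dead,v1)
Op 5: gossip N3<->N0 -> N3.N0=(alive,v0) N3.N1=(alive,v0) N3.N2=(alive,v0) N3.N3=(dead,v1) | N0.N0=(alive,v0) N0.N1=(alive,v0) N0.N2=(alive,v0) N0.N3=(dead,v1)
Op 6: N0 marks N3=suspect -> (suspect,v2)
Op 7: N0 marks N3=suspect -> (suspect,v3)
Op 8: N3 marks N2=alive -> (alive,v1)
Op 9: gossip N0<->N3 -> N0.N0=(alive,v0) N0.N1=(alive,v0) N0.N2=(alive,v1) N0.N3=(suspect,v3) | N3.N0=(alive,v0) N3.N1=(alive,v0) N3.N2=(alive,v1) N3.N3=(suspect,v3)
Op 10: gossip N0<->N3 -> N0.N0=(alive,v0) N0.N1=(alive,v0) N0.N2=(alive,v1) N0.N3=(suspect,v3) | N3.N0=(alive,v0) N3.N1=(alive,v0) N3.N2=(alive,v1) N3.N3=(suspect,v3)
Op 11: gossip N2<->N3 -> N2.N0=(alive,v0) N2.N1=(alive,v0) N2.N2=(alive,v1) N2.N3=(suspect,v3) | N3.N0=(alive,v0) N3.N1=(alive,v0) N3.N2=(alive,v1) N3.N3=(suspect,v3)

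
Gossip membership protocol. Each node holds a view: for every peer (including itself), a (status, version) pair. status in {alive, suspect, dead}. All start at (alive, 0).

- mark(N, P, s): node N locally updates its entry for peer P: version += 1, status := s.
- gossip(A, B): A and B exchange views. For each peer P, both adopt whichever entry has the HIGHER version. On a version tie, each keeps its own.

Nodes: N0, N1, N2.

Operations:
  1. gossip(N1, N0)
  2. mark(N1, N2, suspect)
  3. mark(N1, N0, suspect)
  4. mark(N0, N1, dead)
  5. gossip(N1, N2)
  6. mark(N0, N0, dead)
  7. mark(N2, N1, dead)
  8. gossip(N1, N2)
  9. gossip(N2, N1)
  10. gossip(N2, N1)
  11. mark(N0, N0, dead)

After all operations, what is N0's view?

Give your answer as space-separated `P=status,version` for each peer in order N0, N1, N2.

Answer: N0=dead,2 N1=dead,1 N2=alive,0

Derivation:
Op 1: gossip N1<->N0 -> N1.N0=(alive,v0) N1.N1=(alive,v0) N1.N2=(alive,v0) | N0.N0=(alive,v0) N0.N1=(alive,v0) N0.N2=(alive,v0)
Op 2: N1 marks N2=suspect -> (suspect,v1)
Op 3: N1 marks N0=suspect -> (suspect,v1)
Op 4: N0 marks N1=dead -> (dead,v1)
Op 5: gossip N1<->N2 -> N1.N0=(suspect,v1) N1.N1=(alive,v0) N1.N2=(suspect,v1) | N2.N0=(suspect,v1) N2.N1=(alive,v0) N2.N2=(suspect,v1)
Op 6: N0 marks N0=dead -> (dead,v1)
Op 7: N2 marks N1=dead -> (dead,v1)
Op 8: gossip N1<->N2 -> N1.N0=(suspect,v1) N1.N1=(dead,v1) N1.N2=(suspect,v1) | N2.N0=(suspect,v1) N2.N1=(dead,v1) N2.N2=(suspect,v1)
Op 9: gossip N2<->N1 -> N2.N0=(suspect,v1) N2.N1=(dead,v1) N2.N2=(suspect,v1) | N1.N0=(suspect,v1) N1.N1=(dead,v1) N1.N2=(suspect,v1)
Op 10: gossip N2<->N1 -> N2.N0=(suspect,v1) N2.N1=(dead,v1) N2.N2=(suspect,v1) | N1.N0=(suspect,v1) N1.N1=(dead,v1) N1.N2=(suspect,v1)
Op 11: N0 marks N0=dead -> (dead,v2)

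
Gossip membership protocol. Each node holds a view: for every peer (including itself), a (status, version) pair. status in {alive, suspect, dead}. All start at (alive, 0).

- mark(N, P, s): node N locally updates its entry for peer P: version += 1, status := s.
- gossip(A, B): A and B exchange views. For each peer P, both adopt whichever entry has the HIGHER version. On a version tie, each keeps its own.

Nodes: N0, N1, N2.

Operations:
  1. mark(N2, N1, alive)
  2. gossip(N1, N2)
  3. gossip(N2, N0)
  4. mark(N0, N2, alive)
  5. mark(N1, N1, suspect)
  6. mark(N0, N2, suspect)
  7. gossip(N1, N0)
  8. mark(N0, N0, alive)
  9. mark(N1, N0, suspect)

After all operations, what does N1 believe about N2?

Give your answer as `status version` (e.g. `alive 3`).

Answer: suspect 2

Derivation:
Op 1: N2 marks N1=alive -> (alive,v1)
Op 2: gossip N1<->N2 -> N1.N0=(alive,v0) N1.N1=(alive,v1) N1.N2=(alive,v0) | N2.N0=(alive,v0) N2.N1=(alive,v1) N2.N2=(alive,v0)
Op 3: gossip N2<->N0 -> N2.N0=(alive,v0) N2.N1=(alive,v1) N2.N2=(alive,v0) | N0.N0=(alive,v0) N0.N1=(alive,v1) N0.N2=(alive,v0)
Op 4: N0 marks N2=alive -> (alive,v1)
Op 5: N1 marks N1=suspect -> (suspect,v2)
Op 6: N0 marks N2=suspect -> (suspect,v2)
Op 7: gossip N1<->N0 -> N1.N0=(alive,v0) N1.N1=(suspect,v2) N1.N2=(suspect,v2) | N0.N0=(alive,v0) N0.N1=(suspect,v2) N0.N2=(suspect,v2)
Op 8: N0 marks N0=alive -> (alive,v1)
Op 9: N1 marks N0=suspect -> (suspect,v1)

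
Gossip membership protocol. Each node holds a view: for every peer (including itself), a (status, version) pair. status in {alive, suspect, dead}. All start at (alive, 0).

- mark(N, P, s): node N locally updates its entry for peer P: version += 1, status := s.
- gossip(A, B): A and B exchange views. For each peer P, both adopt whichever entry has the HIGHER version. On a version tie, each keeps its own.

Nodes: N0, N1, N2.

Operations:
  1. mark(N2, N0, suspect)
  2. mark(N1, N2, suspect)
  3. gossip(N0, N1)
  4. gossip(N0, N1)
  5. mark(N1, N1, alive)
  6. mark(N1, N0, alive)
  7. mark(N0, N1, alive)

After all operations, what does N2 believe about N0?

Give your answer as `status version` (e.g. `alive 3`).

Op 1: N2 marks N0=suspect -> (suspect,v1)
Op 2: N1 marks N2=suspect -> (suspect,v1)
Op 3: gossip N0<->N1 -> N0.N0=(alive,v0) N0.N1=(alive,v0) N0.N2=(suspect,v1) | N1.N0=(alive,v0) N1.N1=(alive,v0) N1.N2=(suspect,v1)
Op 4: gossip N0<->N1 -> N0.N0=(alive,v0) N0.N1=(alive,v0) N0.N2=(suspect,v1) | N1.N0=(alive,v0) N1.N1=(alive,v0) N1.N2=(suspect,v1)
Op 5: N1 marks N1=alive -> (alive,v1)
Op 6: N1 marks N0=alive -> (alive,v1)
Op 7: N0 marks N1=alive -> (alive,v1)

Answer: suspect 1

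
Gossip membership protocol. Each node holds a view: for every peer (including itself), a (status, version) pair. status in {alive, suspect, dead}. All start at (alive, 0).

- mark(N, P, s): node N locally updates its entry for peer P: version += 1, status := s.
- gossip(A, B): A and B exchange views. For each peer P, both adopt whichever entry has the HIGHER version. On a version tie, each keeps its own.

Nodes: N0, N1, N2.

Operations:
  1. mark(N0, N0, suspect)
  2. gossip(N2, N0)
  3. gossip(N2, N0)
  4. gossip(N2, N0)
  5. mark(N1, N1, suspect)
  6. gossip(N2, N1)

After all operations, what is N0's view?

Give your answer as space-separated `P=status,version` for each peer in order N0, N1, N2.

Answer: N0=suspect,1 N1=alive,0 N2=alive,0

Derivation:
Op 1: N0 marks N0=suspect -> (suspect,v1)
Op 2: gossip N2<->N0 -> N2.N0=(suspect,v1) N2.N1=(alive,v0) N2.N2=(alive,v0) | N0.N0=(suspect,v1) N0.N1=(alive,v0) N0.N2=(alive,v0)
Op 3: gossip N2<->N0 -> N2.N0=(suspect,v1) N2.N1=(alive,v0) N2.N2=(alive,v0) | N0.N0=(suspect,v1) N0.N1=(alive,v0) N0.N2=(alive,v0)
Op 4: gossip N2<->N0 -> N2.N0=(suspect,v1) N2.N1=(alive,v0) N2.N2=(alive,v0) | N0.N0=(suspect,v1) N0.N1=(alive,v0) N0.N2=(alive,v0)
Op 5: N1 marks N1=suspect -> (suspect,v1)
Op 6: gossip N2<->N1 -> N2.N0=(suspect,v1) N2.N1=(suspect,v1) N2.N2=(alive,v0) | N1.N0=(suspect,v1) N1.N1=(suspect,v1) N1.N2=(alive,v0)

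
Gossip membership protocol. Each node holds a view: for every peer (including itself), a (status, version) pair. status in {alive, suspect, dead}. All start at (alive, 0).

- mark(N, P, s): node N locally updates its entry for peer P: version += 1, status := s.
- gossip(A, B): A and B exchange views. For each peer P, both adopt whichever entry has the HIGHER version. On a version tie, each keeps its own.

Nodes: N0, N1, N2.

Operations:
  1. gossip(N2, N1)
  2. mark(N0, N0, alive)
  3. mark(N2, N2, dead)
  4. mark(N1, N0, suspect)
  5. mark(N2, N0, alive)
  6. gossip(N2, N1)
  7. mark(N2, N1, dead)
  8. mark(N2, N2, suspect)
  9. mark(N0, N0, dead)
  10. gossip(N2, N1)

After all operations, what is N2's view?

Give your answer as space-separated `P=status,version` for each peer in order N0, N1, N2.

Answer: N0=alive,1 N1=dead,1 N2=suspect,2

Derivation:
Op 1: gossip N2<->N1 -> N2.N0=(alive,v0) N2.N1=(alive,v0) N2.N2=(alive,v0) | N1.N0=(alive,v0) N1.N1=(alive,v0) N1.N2=(alive,v0)
Op 2: N0 marks N0=alive -> (alive,v1)
Op 3: N2 marks N2=dead -> (dead,v1)
Op 4: N1 marks N0=suspect -> (suspect,v1)
Op 5: N2 marks N0=alive -> (alive,v1)
Op 6: gossip N2<->N1 -> N2.N0=(alive,v1) N2.N1=(alive,v0) N2.N2=(dead,v1) | N1.N0=(suspect,v1) N1.N1=(alive,v0) N1.N2=(dead,v1)
Op 7: N2 marks N1=dead -> (dead,v1)
Op 8: N2 marks N2=suspect -> (suspect,v2)
Op 9: N0 marks N0=dead -> (dead,v2)
Op 10: gossip N2<->N1 -> N2.N0=(alive,v1) N2.N1=(dead,v1) N2.N2=(suspect,v2) | N1.N0=(suspect,v1) N1.N1=(dead,v1) N1.N2=(suspect,v2)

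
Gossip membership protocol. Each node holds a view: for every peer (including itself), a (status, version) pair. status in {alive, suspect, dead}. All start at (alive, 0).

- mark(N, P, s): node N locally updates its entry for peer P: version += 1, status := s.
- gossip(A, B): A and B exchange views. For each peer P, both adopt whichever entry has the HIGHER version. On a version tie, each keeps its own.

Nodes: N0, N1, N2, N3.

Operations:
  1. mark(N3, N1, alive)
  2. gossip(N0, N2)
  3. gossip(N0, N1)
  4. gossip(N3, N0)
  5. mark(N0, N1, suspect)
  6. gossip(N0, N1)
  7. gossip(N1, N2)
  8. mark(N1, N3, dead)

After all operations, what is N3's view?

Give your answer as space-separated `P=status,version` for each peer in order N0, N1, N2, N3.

Answer: N0=alive,0 N1=alive,1 N2=alive,0 N3=alive,0

Derivation:
Op 1: N3 marks N1=alive -> (alive,v1)
Op 2: gossip N0<->N2 -> N0.N0=(alive,v0) N0.N1=(alive,v0) N0.N2=(alive,v0) N0.N3=(alive,v0) | N2.N0=(alive,v0) N2.N1=(alive,v0) N2.N2=(alive,v0) N2.N3=(alive,v0)
Op 3: gossip N0<->N1 -> N0.N0=(alive,v0) N0.N1=(alive,v0) N0.N2=(alive,v0) N0.N3=(alive,v0) | N1.N0=(alive,v0) N1.N1=(alive,v0) N1.N2=(alive,v0) N1.N3=(alive,v0)
Op 4: gossip N3<->N0 -> N3.N0=(alive,v0) N3.N1=(alive,v1) N3.N2=(alive,v0) N3.N3=(alive,v0) | N0.N0=(alive,v0) N0.N1=(alive,v1) N0.N2=(alive,v0) N0.N3=(alive,v0)
Op 5: N0 marks N1=suspect -> (suspect,v2)
Op 6: gossip N0<->N1 -> N0.N0=(alive,v0) N0.N1=(suspect,v2) N0.N2=(alive,v0) N0.N3=(alive,v0) | N1.N0=(alive,v0) N1.N1=(suspect,v2) N1.N2=(alive,v0) N1.N3=(alive,v0)
Op 7: gossip N1<->N2 -> N1.N0=(alive,v0) N1.N1=(suspect,v2) N1.N2=(alive,v0) N1.N3=(alive,v0) | N2.N0=(alive,v0) N2.N1=(suspect,v2) N2.N2=(alive,v0) N2.N3=(alive,v0)
Op 8: N1 marks N3=dead -> (dead,v1)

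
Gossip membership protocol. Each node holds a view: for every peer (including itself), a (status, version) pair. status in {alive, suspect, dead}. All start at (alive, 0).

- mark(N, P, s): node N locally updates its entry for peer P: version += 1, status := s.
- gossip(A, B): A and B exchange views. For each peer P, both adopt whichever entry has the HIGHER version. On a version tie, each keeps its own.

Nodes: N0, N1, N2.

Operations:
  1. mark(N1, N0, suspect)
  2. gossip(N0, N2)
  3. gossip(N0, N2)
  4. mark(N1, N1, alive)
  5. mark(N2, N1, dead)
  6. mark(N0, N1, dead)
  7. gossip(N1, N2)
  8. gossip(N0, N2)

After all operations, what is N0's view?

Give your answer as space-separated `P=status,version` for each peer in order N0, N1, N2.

Op 1: N1 marks N0=suspect -> (suspect,v1)
Op 2: gossip N0<->N2 -> N0.N0=(alive,v0) N0.N1=(alive,v0) N0.N2=(alive,v0) | N2.N0=(alive,v0) N2.N1=(alive,v0) N2.N2=(alive,v0)
Op 3: gossip N0<->N2 -> N0.N0=(alive,v0) N0.N1=(alive,v0) N0.N2=(alive,v0) | N2.N0=(alive,v0) N2.N1=(alive,v0) N2.N2=(alive,v0)
Op 4: N1 marks N1=alive -> (alive,v1)
Op 5: N2 marks N1=dead -> (dead,v1)
Op 6: N0 marks N1=dead -> (dead,v1)
Op 7: gossip N1<->N2 -> N1.N0=(suspect,v1) N1.N1=(alive,v1) N1.N2=(alive,v0) | N2.N0=(suspect,v1) N2.N1=(dead,v1) N2.N2=(alive,v0)
Op 8: gossip N0<->N2 -> N0.N0=(suspect,v1) N0.N1=(dead,v1) N0.N2=(alive,v0) | N2.N0=(suspect,v1) N2.N1=(dead,v1) N2.N2=(alive,v0)

Answer: N0=suspect,1 N1=dead,1 N2=alive,0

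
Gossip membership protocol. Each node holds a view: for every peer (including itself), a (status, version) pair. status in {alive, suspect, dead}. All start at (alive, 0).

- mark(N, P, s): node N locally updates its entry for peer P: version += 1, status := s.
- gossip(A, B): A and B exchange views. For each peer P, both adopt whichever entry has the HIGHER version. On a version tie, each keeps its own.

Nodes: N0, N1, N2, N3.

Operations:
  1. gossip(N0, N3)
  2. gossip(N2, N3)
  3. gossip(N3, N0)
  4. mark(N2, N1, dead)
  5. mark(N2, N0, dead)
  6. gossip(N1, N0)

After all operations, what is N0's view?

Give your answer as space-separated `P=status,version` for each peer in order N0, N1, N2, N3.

Answer: N0=alive,0 N1=alive,0 N2=alive,0 N3=alive,0

Derivation:
Op 1: gossip N0<->N3 -> N0.N0=(alive,v0) N0.N1=(alive,v0) N0.N2=(alive,v0) N0.N3=(alive,v0) | N3.N0=(alive,v0) N3.N1=(alive,v0) N3.N2=(alive,v0) N3.N3=(alive,v0)
Op 2: gossip N2<->N3 -> N2.N0=(alive,v0) N2.N1=(alive,v0) N2.N2=(alive,v0) N2.N3=(alive,v0) | N3.N0=(alive,v0) N3.N1=(alive,v0) N3.N2=(alive,v0) N3.N3=(alive,v0)
Op 3: gossip N3<->N0 -> N3.N0=(alive,v0) N3.N1=(alive,v0) N3.N2=(alive,v0) N3.N3=(alive,v0) | N0.N0=(alive,v0) N0.N1=(alive,v0) N0.N2=(alive,v0) N0.N3=(alive,v0)
Op 4: N2 marks N1=dead -> (dead,v1)
Op 5: N2 marks N0=dead -> (dead,v1)
Op 6: gossip N1<->N0 -> N1.N0=(alive,v0) N1.N1=(alive,v0) N1.N2=(alive,v0) N1.N3=(alive,v0) | N0.N0=(alive,v0) N0.N1=(alive,v0) N0.N2=(alive,v0) N0.N3=(alive,v0)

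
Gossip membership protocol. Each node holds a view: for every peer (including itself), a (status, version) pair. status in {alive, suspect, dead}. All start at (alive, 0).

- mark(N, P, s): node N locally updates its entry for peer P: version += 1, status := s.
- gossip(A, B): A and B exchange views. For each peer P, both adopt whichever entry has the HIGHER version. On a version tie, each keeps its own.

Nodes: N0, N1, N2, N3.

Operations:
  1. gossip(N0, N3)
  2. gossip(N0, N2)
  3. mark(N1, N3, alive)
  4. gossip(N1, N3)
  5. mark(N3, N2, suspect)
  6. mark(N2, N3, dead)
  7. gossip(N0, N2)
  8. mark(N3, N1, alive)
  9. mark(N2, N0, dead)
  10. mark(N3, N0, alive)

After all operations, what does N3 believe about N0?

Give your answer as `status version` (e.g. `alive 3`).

Op 1: gossip N0<->N3 -> N0.N0=(alive,v0) N0.N1=(alive,v0) N0.N2=(alive,v0) N0.N3=(alive,v0) | N3.N0=(alive,v0) N3.N1=(alive,v0) N3.N2=(alive,v0) N3.N3=(alive,v0)
Op 2: gossip N0<->N2 -> N0.N0=(alive,v0) N0.N1=(alive,v0) N0.N2=(alive,v0) N0.N3=(alive,v0) | N2.N0=(alive,v0) N2.N1=(alive,v0) N2.N2=(alive,v0) N2.N3=(alive,v0)
Op 3: N1 marks N3=alive -> (alive,v1)
Op 4: gossip N1<->N3 -> N1.N0=(alive,v0) N1.N1=(alive,v0) N1.N2=(alive,v0) N1.N3=(alive,v1) | N3.N0=(alive,v0) N3.N1=(alive,v0) N3.N2=(alive,v0) N3.N3=(alive,v1)
Op 5: N3 marks N2=suspect -> (suspect,v1)
Op 6: N2 marks N3=dead -> (dead,v1)
Op 7: gossip N0<->N2 -> N0.N0=(alive,v0) N0.N1=(alive,v0) N0.N2=(alive,v0) N0.N3=(dead,v1) | N2.N0=(alive,v0) N2.N1=(alive,v0) N2.N2=(alive,v0) N2.N3=(dead,v1)
Op 8: N3 marks N1=alive -> (alive,v1)
Op 9: N2 marks N0=dead -> (dead,v1)
Op 10: N3 marks N0=alive -> (alive,v1)

Answer: alive 1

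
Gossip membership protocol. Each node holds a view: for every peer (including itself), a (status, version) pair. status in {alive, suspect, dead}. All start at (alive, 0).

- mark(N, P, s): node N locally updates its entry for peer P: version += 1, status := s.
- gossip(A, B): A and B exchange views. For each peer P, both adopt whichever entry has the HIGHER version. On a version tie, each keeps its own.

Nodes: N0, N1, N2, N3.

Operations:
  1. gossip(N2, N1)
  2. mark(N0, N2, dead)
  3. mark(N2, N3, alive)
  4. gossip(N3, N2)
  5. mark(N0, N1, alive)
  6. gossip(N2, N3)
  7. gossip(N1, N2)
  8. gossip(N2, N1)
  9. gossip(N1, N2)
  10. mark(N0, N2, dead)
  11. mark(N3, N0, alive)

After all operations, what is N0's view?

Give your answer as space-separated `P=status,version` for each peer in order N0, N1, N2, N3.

Answer: N0=alive,0 N1=alive,1 N2=dead,2 N3=alive,0

Derivation:
Op 1: gossip N2<->N1 -> N2.N0=(alive,v0) N2.N1=(alive,v0) N2.N2=(alive,v0) N2.N3=(alive,v0) | N1.N0=(alive,v0) N1.N1=(alive,v0) N1.N2=(alive,v0) N1.N3=(alive,v0)
Op 2: N0 marks N2=dead -> (dead,v1)
Op 3: N2 marks N3=alive -> (alive,v1)
Op 4: gossip N3<->N2 -> N3.N0=(alive,v0) N3.N1=(alive,v0) N3.N2=(alive,v0) N3.N3=(alive,v1) | N2.N0=(alive,v0) N2.N1=(alive,v0) N2.N2=(alive,v0) N2.N3=(alive,v1)
Op 5: N0 marks N1=alive -> (alive,v1)
Op 6: gossip N2<->N3 -> N2.N0=(alive,v0) N2.N1=(alive,v0) N2.N2=(alive,v0) N2.N3=(alive,v1) | N3.N0=(alive,v0) N3.N1=(alive,v0) N3.N2=(alive,v0) N3.N3=(alive,v1)
Op 7: gossip N1<->N2 -> N1.N0=(alive,v0) N1.N1=(alive,v0) N1.N2=(alive,v0) N1.N3=(alive,v1) | N2.N0=(alive,v0) N2.N1=(alive,v0) N2.N2=(alive,v0) N2.N3=(alive,v1)
Op 8: gossip N2<->N1 -> N2.N0=(alive,v0) N2.N1=(alive,v0) N2.N2=(alive,v0) N2.N3=(alive,v1) | N1.N0=(alive,v0) N1.N1=(alive,v0) N1.N2=(alive,v0) N1.N3=(alive,v1)
Op 9: gossip N1<->N2 -> N1.N0=(alive,v0) N1.N1=(alive,v0) N1.N2=(alive,v0) N1.N3=(alive,v1) | N2.N0=(alive,v0) N2.N1=(alive,v0) N2.N2=(alive,v0) N2.N3=(alive,v1)
Op 10: N0 marks N2=dead -> (dead,v2)
Op 11: N3 marks N0=alive -> (alive,v1)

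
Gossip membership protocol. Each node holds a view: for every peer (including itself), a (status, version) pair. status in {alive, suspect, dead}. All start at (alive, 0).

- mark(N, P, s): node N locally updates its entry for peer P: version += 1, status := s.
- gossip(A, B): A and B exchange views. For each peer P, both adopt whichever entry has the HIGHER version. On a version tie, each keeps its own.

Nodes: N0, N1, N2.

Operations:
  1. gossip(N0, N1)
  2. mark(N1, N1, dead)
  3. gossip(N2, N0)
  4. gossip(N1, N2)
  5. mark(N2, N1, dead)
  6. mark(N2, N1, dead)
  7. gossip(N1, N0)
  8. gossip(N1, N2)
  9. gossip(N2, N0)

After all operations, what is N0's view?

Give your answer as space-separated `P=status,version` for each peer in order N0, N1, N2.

Answer: N0=alive,0 N1=dead,3 N2=alive,0

Derivation:
Op 1: gossip N0<->N1 -> N0.N0=(alive,v0) N0.N1=(alive,v0) N0.N2=(alive,v0) | N1.N0=(alive,v0) N1.N1=(alive,v0) N1.N2=(alive,v0)
Op 2: N1 marks N1=dead -> (dead,v1)
Op 3: gossip N2<->N0 -> N2.N0=(alive,v0) N2.N1=(alive,v0) N2.N2=(alive,v0) | N0.N0=(alive,v0) N0.N1=(alive,v0) N0.N2=(alive,v0)
Op 4: gossip N1<->N2 -> N1.N0=(alive,v0) N1.N1=(dead,v1) N1.N2=(alive,v0) | N2.N0=(alive,v0) N2.N1=(dead,v1) N2.N2=(alive,v0)
Op 5: N2 marks N1=dead -> (dead,v2)
Op 6: N2 marks N1=dead -> (dead,v3)
Op 7: gossip N1<->N0 -> N1.N0=(alive,v0) N1.N1=(dead,v1) N1.N2=(alive,v0) | N0.N0=(alive,v0) N0.N1=(dead,v1) N0.N2=(alive,v0)
Op 8: gossip N1<->N2 -> N1.N0=(alive,v0) N1.N1=(dead,v3) N1.N2=(alive,v0) | N2.N0=(alive,v0) N2.N1=(dead,v3) N2.N2=(alive,v0)
Op 9: gossip N2<->N0 -> N2.N0=(alive,v0) N2.N1=(dead,v3) N2.N2=(alive,v0) | N0.N0=(alive,v0) N0.N1=(dead,v3) N0.N2=(alive,v0)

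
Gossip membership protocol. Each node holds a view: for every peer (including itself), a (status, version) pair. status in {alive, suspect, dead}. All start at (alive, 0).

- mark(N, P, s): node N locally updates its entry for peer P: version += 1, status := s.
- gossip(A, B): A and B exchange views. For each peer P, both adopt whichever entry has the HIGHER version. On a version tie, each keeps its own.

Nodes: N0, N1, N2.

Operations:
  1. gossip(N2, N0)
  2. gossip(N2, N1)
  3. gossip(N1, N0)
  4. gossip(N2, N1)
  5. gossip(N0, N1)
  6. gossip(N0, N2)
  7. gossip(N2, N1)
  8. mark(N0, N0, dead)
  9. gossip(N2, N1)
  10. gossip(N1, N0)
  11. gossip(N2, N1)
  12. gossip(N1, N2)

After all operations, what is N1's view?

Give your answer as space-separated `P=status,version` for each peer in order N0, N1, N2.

Answer: N0=dead,1 N1=alive,0 N2=alive,0

Derivation:
Op 1: gossip N2<->N0 -> N2.N0=(alive,v0) N2.N1=(alive,v0) N2.N2=(alive,v0) | N0.N0=(alive,v0) N0.N1=(alive,v0) N0.N2=(alive,v0)
Op 2: gossip N2<->N1 -> N2.N0=(alive,v0) N2.N1=(alive,v0) N2.N2=(alive,v0) | N1.N0=(alive,v0) N1.N1=(alive,v0) N1.N2=(alive,v0)
Op 3: gossip N1<->N0 -> N1.N0=(alive,v0) N1.N1=(alive,v0) N1.N2=(alive,v0) | N0.N0=(alive,v0) N0.N1=(alive,v0) N0.N2=(alive,v0)
Op 4: gossip N2<->N1 -> N2.N0=(alive,v0) N2.N1=(alive,v0) N2.N2=(alive,v0) | N1.N0=(alive,v0) N1.N1=(alive,v0) N1.N2=(alive,v0)
Op 5: gossip N0<->N1 -> N0.N0=(alive,v0) N0.N1=(alive,v0) N0.N2=(alive,v0) | N1.N0=(alive,v0) N1.N1=(alive,v0) N1.N2=(alive,v0)
Op 6: gossip N0<->N2 -> N0.N0=(alive,v0) N0.N1=(alive,v0) N0.N2=(alive,v0) | N2.N0=(alive,v0) N2.N1=(alive,v0) N2.N2=(alive,v0)
Op 7: gossip N2<->N1 -> N2.N0=(alive,v0) N2.N1=(alive,v0) N2.N2=(alive,v0) | N1.N0=(alive,v0) N1.N1=(alive,v0) N1.N2=(alive,v0)
Op 8: N0 marks N0=dead -> (dead,v1)
Op 9: gossip N2<->N1 -> N2.N0=(alive,v0) N2.N1=(alive,v0) N2.N2=(alive,v0) | N1.N0=(alive,v0) N1.N1=(alive,v0) N1.N2=(alive,v0)
Op 10: gossip N1<->N0 -> N1.N0=(dead,v1) N1.N1=(alive,v0) N1.N2=(alive,v0) | N0.N0=(dead,v1) N0.N1=(alive,v0) N0.N2=(alive,v0)
Op 11: gossip N2<->N1 -> N2.N0=(dead,v1) N2.N1=(alive,v0) N2.N2=(alive,v0) | N1.N0=(dead,v1) N1.N1=(alive,v0) N1.N2=(alive,v0)
Op 12: gossip N1<->N2 -> N1.N0=(dead,v1) N1.N1=(alive,v0) N1.N2=(alive,v0) | N2.N0=(dead,v1) N2.N1=(alive,v0) N2.N2=(alive,v0)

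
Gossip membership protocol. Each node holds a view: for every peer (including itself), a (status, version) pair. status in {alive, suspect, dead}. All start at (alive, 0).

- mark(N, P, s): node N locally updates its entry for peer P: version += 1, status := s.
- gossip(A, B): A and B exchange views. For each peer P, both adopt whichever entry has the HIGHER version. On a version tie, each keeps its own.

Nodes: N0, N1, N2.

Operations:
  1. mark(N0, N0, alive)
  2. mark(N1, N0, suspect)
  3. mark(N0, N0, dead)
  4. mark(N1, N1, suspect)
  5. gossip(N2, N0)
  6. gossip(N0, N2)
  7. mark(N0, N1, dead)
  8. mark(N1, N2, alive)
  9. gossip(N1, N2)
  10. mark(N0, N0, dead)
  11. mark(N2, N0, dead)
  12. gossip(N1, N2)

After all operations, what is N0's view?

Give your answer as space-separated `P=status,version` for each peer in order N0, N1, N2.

Answer: N0=dead,3 N1=dead,1 N2=alive,0

Derivation:
Op 1: N0 marks N0=alive -> (alive,v1)
Op 2: N1 marks N0=suspect -> (suspect,v1)
Op 3: N0 marks N0=dead -> (dead,v2)
Op 4: N1 marks N1=suspect -> (suspect,v1)
Op 5: gossip N2<->N0 -> N2.N0=(dead,v2) N2.N1=(alive,v0) N2.N2=(alive,v0) | N0.N0=(dead,v2) N0.N1=(alive,v0) N0.N2=(alive,v0)
Op 6: gossip N0<->N2 -> N0.N0=(dead,v2) N0.N1=(alive,v0) N0.N2=(alive,v0) | N2.N0=(dead,v2) N2.N1=(alive,v0) N2.N2=(alive,v0)
Op 7: N0 marks N1=dead -> (dead,v1)
Op 8: N1 marks N2=alive -> (alive,v1)
Op 9: gossip N1<->N2 -> N1.N0=(dead,v2) N1.N1=(suspect,v1) N1.N2=(alive,v1) | N2.N0=(dead,v2) N2.N1=(suspect,v1) N2.N2=(alive,v1)
Op 10: N0 marks N0=dead -> (dead,v3)
Op 11: N2 marks N0=dead -> (dead,v3)
Op 12: gossip N1<->N2 -> N1.N0=(dead,v3) N1.N1=(suspect,v1) N1.N2=(alive,v1) | N2.N0=(dead,v3) N2.N1=(suspect,v1) N2.N2=(alive,v1)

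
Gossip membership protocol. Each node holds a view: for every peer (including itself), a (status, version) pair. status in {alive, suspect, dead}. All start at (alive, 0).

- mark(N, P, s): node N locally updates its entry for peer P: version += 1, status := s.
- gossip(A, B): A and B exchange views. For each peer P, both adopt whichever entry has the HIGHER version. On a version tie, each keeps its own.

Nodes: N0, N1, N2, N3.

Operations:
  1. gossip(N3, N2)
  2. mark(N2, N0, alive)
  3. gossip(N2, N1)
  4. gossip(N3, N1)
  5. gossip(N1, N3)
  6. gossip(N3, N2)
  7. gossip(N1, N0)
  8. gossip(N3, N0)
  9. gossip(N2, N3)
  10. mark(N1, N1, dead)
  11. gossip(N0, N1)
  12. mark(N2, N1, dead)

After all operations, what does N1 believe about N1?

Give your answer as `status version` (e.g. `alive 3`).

Op 1: gossip N3<->N2 -> N3.N0=(alive,v0) N3.N1=(alive,v0) N3.N2=(alive,v0) N3.N3=(alive,v0) | N2.N0=(alive,v0) N2.N1=(alive,v0) N2.N2=(alive,v0) N2.N3=(alive,v0)
Op 2: N2 marks N0=alive -> (alive,v1)
Op 3: gossip N2<->N1 -> N2.N0=(alive,v1) N2.N1=(alive,v0) N2.N2=(alive,v0) N2.N3=(alive,v0) | N1.N0=(alive,v1) N1.N1=(alive,v0) N1.N2=(alive,v0) N1.N3=(alive,v0)
Op 4: gossip N3<->N1 -> N3.N0=(alive,v1) N3.N1=(alive,v0) N3.N2=(alive,v0) N3.N3=(alive,v0) | N1.N0=(alive,v1) N1.N1=(alive,v0) N1.N2=(alive,v0) N1.N3=(alive,v0)
Op 5: gossip N1<->N3 -> N1.N0=(alive,v1) N1.N1=(alive,v0) N1.N2=(alive,v0) N1.N3=(alive,v0) | N3.N0=(alive,v1) N3.N1=(alive,v0) N3.N2=(alive,v0) N3.N3=(alive,v0)
Op 6: gossip N3<->N2 -> N3.N0=(alive,v1) N3.N1=(alive,v0) N3.N2=(alive,v0) N3.N3=(alive,v0) | N2.N0=(alive,v1) N2.N1=(alive,v0) N2.N2=(alive,v0) N2.N3=(alive,v0)
Op 7: gossip N1<->N0 -> N1.N0=(alive,v1) N1.N1=(alive,v0) N1.N2=(alive,v0) N1.N3=(alive,v0) | N0.N0=(alive,v1) N0.N1=(alive,v0) N0.N2=(alive,v0) N0.N3=(alive,v0)
Op 8: gossip N3<->N0 -> N3.N0=(alive,v1) N3.N1=(alive,v0) N3.N2=(alive,v0) N3.N3=(alive,v0) | N0.N0=(alive,v1) N0.N1=(alive,v0) N0.N2=(alive,v0) N0.N3=(alive,v0)
Op 9: gossip N2<->N3 -> N2.N0=(alive,v1) N2.N1=(alive,v0) N2.N2=(alive,v0) N2.N3=(alive,v0) | N3.N0=(alive,v1) N3.N1=(alive,v0) N3.N2=(alive,v0) N3.N3=(alive,v0)
Op 10: N1 marks N1=dead -> (dead,v1)
Op 11: gossip N0<->N1 -> N0.N0=(alive,v1) N0.N1=(dead,v1) N0.N2=(alive,v0) N0.N3=(alive,v0) | N1.N0=(alive,v1) N1.N1=(dead,v1) N1.N2=(alive,v0) N1.N3=(alive,v0)
Op 12: N2 marks N1=dead -> (dead,v1)

Answer: dead 1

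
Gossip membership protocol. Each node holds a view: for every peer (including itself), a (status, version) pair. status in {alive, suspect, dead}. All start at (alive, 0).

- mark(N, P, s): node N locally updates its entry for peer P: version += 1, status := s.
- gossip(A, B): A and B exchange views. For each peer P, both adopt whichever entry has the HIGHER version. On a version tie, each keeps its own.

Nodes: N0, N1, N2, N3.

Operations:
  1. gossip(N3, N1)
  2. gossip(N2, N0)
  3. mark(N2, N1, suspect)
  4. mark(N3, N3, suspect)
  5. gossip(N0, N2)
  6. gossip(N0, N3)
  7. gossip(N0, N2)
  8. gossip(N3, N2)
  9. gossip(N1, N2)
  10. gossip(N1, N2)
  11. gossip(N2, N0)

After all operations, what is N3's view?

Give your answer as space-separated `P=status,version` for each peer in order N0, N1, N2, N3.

Op 1: gossip N3<->N1 -> N3.N0=(alive,v0) N3.N1=(alive,v0) N3.N2=(alive,v0) N3.N3=(alive,v0) | N1.N0=(alive,v0) N1.N1=(alive,v0) N1.N2=(alive,v0) N1.N3=(alive,v0)
Op 2: gossip N2<->N0 -> N2.N0=(alive,v0) N2.N1=(alive,v0) N2.N2=(alive,v0) N2.N3=(alive,v0) | N0.N0=(alive,v0) N0.N1=(alive,v0) N0.N2=(alive,v0) N0.N3=(alive,v0)
Op 3: N2 marks N1=suspect -> (suspect,v1)
Op 4: N3 marks N3=suspect -> (suspect,v1)
Op 5: gossip N0<->N2 -> N0.N0=(alive,v0) N0.N1=(suspect,v1) N0.N2=(alive,v0) N0.N3=(alive,v0) | N2.N0=(alive,v0) N2.N1=(suspect,v1) N2.N2=(alive,v0) N2.N3=(alive,v0)
Op 6: gossip N0<->N3 -> N0.N0=(alive,v0) N0.N1=(suspect,v1) N0.N2=(alive,v0) N0.N3=(suspect,v1) | N3.N0=(alive,v0) N3.N1=(suspect,v1) N3.N2=(alive,v0) N3.N3=(suspect,v1)
Op 7: gossip N0<->N2 -> N0.N0=(alive,v0) N0.N1=(suspect,v1) N0.N2=(alive,v0) N0.N3=(suspect,v1) | N2.N0=(alive,v0) N2.N1=(suspect,v1) N2.N2=(alive,v0) N2.N3=(suspect,v1)
Op 8: gossip N3<->N2 -> N3.N0=(alive,v0) N3.N1=(suspect,v1) N3.N2=(alive,v0) N3.N3=(suspect,v1) | N2.N0=(alive,v0) N2.N1=(suspect,v1) N2.N2=(alive,v0) N2.N3=(suspect,v1)
Op 9: gossip N1<->N2 -> N1.N0=(alive,v0) N1.N1=(suspect,v1) N1.N2=(alive,v0) N1.N3=(suspect,v1) | N2.N0=(alive,v0) N2.N1=(suspect,v1) N2.N2=(alive,v0) N2.N3=(suspect,v1)
Op 10: gossip N1<->N2 -> N1.N0=(alive,v0) N1.N1=(suspect,v1) N1.N2=(alive,v0) N1.N3=(suspect,v1) | N2.N0=(alive,v0) N2.N1=(suspect,v1) N2.N2=(alive,v0) N2.N3=(suspect,v1)
Op 11: gossip N2<->N0 -> N2.N0=(alive,v0) N2.N1=(suspect,v1) N2.N2=(alive,v0) N2.N3=(suspect,v1) | N0.N0=(alive,v0) N0.N1=(suspect,v1) N0.N2=(alive,v0) N0.N3=(suspect,v1)

Answer: N0=alive,0 N1=suspect,1 N2=alive,0 N3=suspect,1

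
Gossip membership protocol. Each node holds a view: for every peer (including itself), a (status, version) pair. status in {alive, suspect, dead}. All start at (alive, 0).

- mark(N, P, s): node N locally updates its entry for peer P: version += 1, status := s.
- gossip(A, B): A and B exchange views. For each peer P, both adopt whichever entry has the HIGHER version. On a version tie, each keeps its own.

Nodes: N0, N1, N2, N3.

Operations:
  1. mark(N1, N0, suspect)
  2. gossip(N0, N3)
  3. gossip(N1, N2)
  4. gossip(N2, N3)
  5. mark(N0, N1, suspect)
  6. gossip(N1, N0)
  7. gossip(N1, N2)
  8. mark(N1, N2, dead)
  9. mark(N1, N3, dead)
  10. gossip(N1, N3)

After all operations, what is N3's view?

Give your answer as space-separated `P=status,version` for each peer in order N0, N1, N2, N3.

Op 1: N1 marks N0=suspect -> (suspect,v1)
Op 2: gossip N0<->N3 -> N0.N0=(alive,v0) N0.N1=(alive,v0) N0.N2=(alive,v0) N0.N3=(alive,v0) | N3.N0=(alive,v0) N3.N1=(alive,v0) N3.N2=(alive,v0) N3.N3=(alive,v0)
Op 3: gossip N1<->N2 -> N1.N0=(suspect,v1) N1.N1=(alive,v0) N1.N2=(alive,v0) N1.N3=(alive,v0) | N2.N0=(suspect,v1) N2.N1=(alive,v0) N2.N2=(alive,v0) N2.N3=(alive,v0)
Op 4: gossip N2<->N3 -> N2.N0=(suspect,v1) N2.N1=(alive,v0) N2.N2=(alive,v0) N2.N3=(alive,v0) | N3.N0=(suspect,v1) N3.N1=(alive,v0) N3.N2=(alive,v0) N3.N3=(alive,v0)
Op 5: N0 marks N1=suspect -> (suspect,v1)
Op 6: gossip N1<->N0 -> N1.N0=(suspect,v1) N1.N1=(suspect,v1) N1.N2=(alive,v0) N1.N3=(alive,v0) | N0.N0=(suspect,v1) N0.N1=(suspect,v1) N0.N2=(alive,v0) N0.N3=(alive,v0)
Op 7: gossip N1<->N2 -> N1.N0=(suspect,v1) N1.N1=(suspect,v1) N1.N2=(alive,v0) N1.N3=(alive,v0) | N2.N0=(suspect,v1) N2.N1=(suspect,v1) N2.N2=(alive,v0) N2.N3=(alive,v0)
Op 8: N1 marks N2=dead -> (dead,v1)
Op 9: N1 marks N3=dead -> (dead,v1)
Op 10: gossip N1<->N3 -> N1.N0=(suspect,v1) N1.N1=(suspect,v1) N1.N2=(dead,v1) N1.N3=(dead,v1) | N3.N0=(suspect,v1) N3.N1=(suspect,v1) N3.N2=(dead,v1) N3.N3=(dead,v1)

Answer: N0=suspect,1 N1=suspect,1 N2=dead,1 N3=dead,1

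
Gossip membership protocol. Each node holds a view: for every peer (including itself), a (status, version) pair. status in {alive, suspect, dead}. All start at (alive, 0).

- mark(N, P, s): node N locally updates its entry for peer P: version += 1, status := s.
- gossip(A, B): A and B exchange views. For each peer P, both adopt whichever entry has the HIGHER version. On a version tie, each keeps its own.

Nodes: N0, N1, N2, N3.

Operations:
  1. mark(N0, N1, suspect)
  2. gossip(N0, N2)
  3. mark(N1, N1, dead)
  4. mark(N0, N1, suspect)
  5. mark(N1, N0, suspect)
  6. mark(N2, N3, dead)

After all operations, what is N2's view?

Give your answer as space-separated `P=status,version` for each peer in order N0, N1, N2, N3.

Op 1: N0 marks N1=suspect -> (suspect,v1)
Op 2: gossip N0<->N2 -> N0.N0=(alive,v0) N0.N1=(suspect,v1) N0.N2=(alive,v0) N0.N3=(alive,v0) | N2.N0=(alive,v0) N2.N1=(suspect,v1) N2.N2=(alive,v0) N2.N3=(alive,v0)
Op 3: N1 marks N1=dead -> (dead,v1)
Op 4: N0 marks N1=suspect -> (suspect,v2)
Op 5: N1 marks N0=suspect -> (suspect,v1)
Op 6: N2 marks N3=dead -> (dead,v1)

Answer: N0=alive,0 N1=suspect,1 N2=alive,0 N3=dead,1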